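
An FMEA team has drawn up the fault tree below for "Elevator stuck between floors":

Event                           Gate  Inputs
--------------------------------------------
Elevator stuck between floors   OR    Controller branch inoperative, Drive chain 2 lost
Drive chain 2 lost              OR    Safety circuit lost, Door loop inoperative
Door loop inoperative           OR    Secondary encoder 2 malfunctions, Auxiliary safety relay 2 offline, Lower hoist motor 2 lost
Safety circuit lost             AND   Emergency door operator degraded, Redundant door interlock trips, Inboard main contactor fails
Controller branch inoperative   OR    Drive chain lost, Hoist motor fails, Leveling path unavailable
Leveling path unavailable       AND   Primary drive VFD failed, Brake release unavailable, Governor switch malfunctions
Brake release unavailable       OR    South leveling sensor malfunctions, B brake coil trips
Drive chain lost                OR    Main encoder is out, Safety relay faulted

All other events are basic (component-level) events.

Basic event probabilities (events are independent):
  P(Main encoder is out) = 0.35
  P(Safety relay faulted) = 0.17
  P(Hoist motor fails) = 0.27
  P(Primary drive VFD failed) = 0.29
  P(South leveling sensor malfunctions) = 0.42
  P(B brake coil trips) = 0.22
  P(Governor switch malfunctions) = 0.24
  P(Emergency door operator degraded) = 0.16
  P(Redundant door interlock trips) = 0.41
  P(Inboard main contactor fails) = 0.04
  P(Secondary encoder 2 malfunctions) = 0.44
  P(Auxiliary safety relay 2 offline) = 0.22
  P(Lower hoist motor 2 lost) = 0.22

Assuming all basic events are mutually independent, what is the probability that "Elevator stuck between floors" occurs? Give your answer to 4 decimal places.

P(Drive chain lost) [OR] = 1 − (1−0.35) × (1−0.17) = 0.460500
P(Brake release unavailable) [OR] = 1 − (1−0.42) × (1−0.22) = 0.547600
P(Leveling path unavailable) [AND] = 0.29 × 0.547600 × 0.24 = 0.038113
P(Controller branch inoperative) [OR] = 1 − (1−0.460500) × (1−0.27) × (1−0.038113) = 0.621175
P(Safety circuit lost) [AND] = 0.16 × 0.41 × 0.04 = 0.002624
P(Door loop inoperative) [OR] = 1 − (1−0.44) × (1−0.22) × (1−0.22) = 0.659296
P(Drive chain 2 lost) [OR] = 1 − (1−0.002624) × (1−0.659296) = 0.660190
P(Elevator stuck between floors) [OR] = 1 − (1−0.621175) × (1−0.660190) = 0.871271
Rounded to 4 decimal places: P(Elevator stuck between floors) ≈ 0.8713.

0.8713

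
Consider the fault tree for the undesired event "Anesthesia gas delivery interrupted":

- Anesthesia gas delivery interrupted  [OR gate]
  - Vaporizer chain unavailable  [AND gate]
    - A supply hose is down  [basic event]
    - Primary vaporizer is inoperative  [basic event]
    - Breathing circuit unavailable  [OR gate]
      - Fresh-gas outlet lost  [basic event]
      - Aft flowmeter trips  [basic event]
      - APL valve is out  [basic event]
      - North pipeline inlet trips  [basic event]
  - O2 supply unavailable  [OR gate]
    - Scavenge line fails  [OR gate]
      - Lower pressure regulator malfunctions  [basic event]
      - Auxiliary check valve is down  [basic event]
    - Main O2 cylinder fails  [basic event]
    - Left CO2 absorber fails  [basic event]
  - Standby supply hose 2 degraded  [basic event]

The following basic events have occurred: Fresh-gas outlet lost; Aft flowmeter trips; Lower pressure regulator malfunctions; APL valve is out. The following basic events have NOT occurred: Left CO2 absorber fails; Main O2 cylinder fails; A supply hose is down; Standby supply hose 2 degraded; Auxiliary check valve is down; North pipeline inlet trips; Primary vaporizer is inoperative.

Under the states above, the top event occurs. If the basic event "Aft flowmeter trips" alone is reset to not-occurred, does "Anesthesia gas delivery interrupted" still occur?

Yes

Counterfactual: set "Aft flowmeter trips" to not occurred.
Breathing circuit unavailable [OR]: Fresh-gas outlet lost=occurs, Aft flowmeter trips=not, APL valve is out=occurs, North pipeline inlet trips=not → at least one input occurs → occurs.
Vaporizer chain unavailable [AND]: A supply hose is down=not, Primary vaporizer is inoperative=not, Breathing circuit unavailable=occurs → not all inputs occur → does not occur.
Scavenge line fails [OR]: Lower pressure regulator malfunctions=occurs, Auxiliary check valve is down=not → at least one input occurs → occurs.
O2 supply unavailable [OR]: Scavenge line fails=occurs, Main O2 cylinder fails=not, Left CO2 absorber fails=not → at least one input occurs → occurs.
Anesthesia gas delivery interrupted [OR]: Vaporizer chain unavailable=not, O2 supply unavailable=occurs, Standby supply hose 2 degraded=not → at least one input occurs → occurs.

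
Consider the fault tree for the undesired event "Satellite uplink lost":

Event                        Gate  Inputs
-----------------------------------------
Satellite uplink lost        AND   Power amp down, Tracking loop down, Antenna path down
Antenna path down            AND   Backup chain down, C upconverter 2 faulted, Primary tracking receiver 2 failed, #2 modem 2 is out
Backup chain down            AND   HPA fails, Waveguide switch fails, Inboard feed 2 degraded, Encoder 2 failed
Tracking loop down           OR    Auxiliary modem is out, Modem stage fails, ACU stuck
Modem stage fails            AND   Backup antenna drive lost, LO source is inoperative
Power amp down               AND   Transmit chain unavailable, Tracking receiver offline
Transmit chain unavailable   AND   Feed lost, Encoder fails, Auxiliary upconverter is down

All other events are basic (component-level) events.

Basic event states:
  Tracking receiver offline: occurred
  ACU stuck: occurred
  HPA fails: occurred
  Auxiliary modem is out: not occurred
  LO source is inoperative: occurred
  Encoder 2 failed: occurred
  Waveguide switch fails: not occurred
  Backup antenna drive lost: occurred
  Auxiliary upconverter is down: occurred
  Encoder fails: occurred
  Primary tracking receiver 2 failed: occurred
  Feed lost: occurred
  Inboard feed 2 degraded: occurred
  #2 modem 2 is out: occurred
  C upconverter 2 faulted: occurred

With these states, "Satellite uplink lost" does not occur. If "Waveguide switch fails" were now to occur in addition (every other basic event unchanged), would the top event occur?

Yes

Counterfactual: set "Waveguide switch fails" to occurred.
Transmit chain unavailable [AND]: Feed lost=occurs, Encoder fails=occurs, Auxiliary upconverter is down=occurs → all inputs occur → occurs.
Power amp down [AND]: Transmit chain unavailable=occurs, Tracking receiver offline=occurs → all inputs occur → occurs.
Modem stage fails [AND]: Backup antenna drive lost=occurs, LO source is inoperative=occurs → all inputs occur → occurs.
Tracking loop down [OR]: Auxiliary modem is out=not, Modem stage fails=occurs, ACU stuck=occurs → at least one input occurs → occurs.
Backup chain down [AND]: HPA fails=occurs, Waveguide switch fails=occurs, Inboard feed 2 degraded=occurs, Encoder 2 failed=occurs → all inputs occur → occurs.
Antenna path down [AND]: Backup chain down=occurs, C upconverter 2 faulted=occurs, Primary tracking receiver 2 failed=occurs, #2 modem 2 is out=occurs → all inputs occur → occurs.
Satellite uplink lost [AND]: Power amp down=occurs, Tracking loop down=occurs, Antenna path down=occurs → all inputs occur → occurs.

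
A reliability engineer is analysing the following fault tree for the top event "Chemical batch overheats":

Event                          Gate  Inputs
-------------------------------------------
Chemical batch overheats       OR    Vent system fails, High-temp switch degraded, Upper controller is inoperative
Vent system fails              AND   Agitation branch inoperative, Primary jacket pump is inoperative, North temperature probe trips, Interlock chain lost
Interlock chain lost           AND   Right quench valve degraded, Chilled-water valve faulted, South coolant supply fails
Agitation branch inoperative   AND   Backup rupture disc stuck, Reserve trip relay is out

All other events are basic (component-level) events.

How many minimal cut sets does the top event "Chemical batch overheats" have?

3

Agitation branch inoperative [AND]: one cut set from each child combined → 1 × 1 = 1 cut set(s).
Interlock chain lost [AND]: one cut set from each child combined → 1 × 1 × 1 = 1 cut set(s).
Vent system fails [AND]: one cut set from each child combined → 1 × 1 × 1 × 1 = 1 cut set(s).
Chemical batch overheats [OR]: union of children's cut sets → 3 cut set(s).
Minimal cut sets: {Backup rupture disc stuck, Chilled-water valve faulted, North temperature probe trips, Primary jacket pump is inoperative, Reserve trip relay is out, Right quench valve degraded, South coolant supply fails}; {High-temp switch degraded}; {Upper controller is inoperative}.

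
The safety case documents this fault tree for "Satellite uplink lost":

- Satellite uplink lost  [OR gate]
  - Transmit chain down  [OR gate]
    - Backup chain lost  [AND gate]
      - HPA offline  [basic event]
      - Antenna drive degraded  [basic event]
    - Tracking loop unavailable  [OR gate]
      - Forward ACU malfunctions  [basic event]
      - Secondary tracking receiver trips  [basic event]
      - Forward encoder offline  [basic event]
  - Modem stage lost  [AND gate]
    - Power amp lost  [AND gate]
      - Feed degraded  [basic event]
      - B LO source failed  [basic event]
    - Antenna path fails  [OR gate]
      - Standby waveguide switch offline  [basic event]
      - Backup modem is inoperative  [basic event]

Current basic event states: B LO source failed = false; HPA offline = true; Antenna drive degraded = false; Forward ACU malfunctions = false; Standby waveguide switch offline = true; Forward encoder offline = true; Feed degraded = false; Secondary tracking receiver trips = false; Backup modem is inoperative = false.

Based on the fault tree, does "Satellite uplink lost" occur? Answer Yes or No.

Yes

Backup chain lost [AND]: HPA offline=occurs, Antenna drive degraded=not → not all inputs occur → does not occur.
Tracking loop unavailable [OR]: Forward ACU malfunctions=not, Secondary tracking receiver trips=not, Forward encoder offline=occurs → at least one input occurs → occurs.
Transmit chain down [OR]: Backup chain lost=not, Tracking loop unavailable=occurs → at least one input occurs → occurs.
Power amp lost [AND]: Feed degraded=not, B LO source failed=not → not all inputs occur → does not occur.
Antenna path fails [OR]: Standby waveguide switch offline=occurs, Backup modem is inoperative=not → at least one input occurs → occurs.
Modem stage lost [AND]: Power amp lost=not, Antenna path fails=occurs → not all inputs occur → does not occur.
Satellite uplink lost [OR]: Transmit chain down=occurs, Modem stage lost=not → at least one input occurs → occurs.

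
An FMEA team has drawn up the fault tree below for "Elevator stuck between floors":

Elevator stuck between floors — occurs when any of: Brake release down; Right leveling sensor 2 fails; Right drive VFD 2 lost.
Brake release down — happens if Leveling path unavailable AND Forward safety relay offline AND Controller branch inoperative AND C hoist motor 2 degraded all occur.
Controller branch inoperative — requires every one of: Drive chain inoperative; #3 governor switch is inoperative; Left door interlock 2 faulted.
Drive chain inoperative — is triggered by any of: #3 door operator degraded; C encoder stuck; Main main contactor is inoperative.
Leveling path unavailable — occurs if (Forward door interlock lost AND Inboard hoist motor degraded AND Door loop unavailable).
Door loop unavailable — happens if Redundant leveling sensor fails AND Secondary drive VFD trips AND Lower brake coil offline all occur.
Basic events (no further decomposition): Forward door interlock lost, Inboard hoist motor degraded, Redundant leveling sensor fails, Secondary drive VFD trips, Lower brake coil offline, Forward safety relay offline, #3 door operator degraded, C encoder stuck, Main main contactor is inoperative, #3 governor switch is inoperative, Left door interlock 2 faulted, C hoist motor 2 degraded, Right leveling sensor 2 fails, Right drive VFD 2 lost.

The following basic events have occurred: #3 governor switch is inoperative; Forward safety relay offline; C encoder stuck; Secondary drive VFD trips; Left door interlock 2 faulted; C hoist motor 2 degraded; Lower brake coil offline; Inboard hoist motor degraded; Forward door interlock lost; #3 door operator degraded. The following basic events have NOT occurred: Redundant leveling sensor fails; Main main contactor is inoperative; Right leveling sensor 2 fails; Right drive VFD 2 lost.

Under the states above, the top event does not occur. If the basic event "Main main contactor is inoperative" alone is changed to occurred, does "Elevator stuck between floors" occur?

Counterfactual: set "Main main contactor is inoperative" to occurred.
Door loop unavailable [AND]: Redundant leveling sensor fails=not, Secondary drive VFD trips=occurs, Lower brake coil offline=occurs → not all inputs occur → does not occur.
Leveling path unavailable [AND]: Forward door interlock lost=occurs, Inboard hoist motor degraded=occurs, Door loop unavailable=not → not all inputs occur → does not occur.
Drive chain inoperative [OR]: #3 door operator degraded=occurs, C encoder stuck=occurs, Main main contactor is inoperative=occurs → at least one input occurs → occurs.
Controller branch inoperative [AND]: Drive chain inoperative=occurs, #3 governor switch is inoperative=occurs, Left door interlock 2 faulted=occurs → all inputs occur → occurs.
Brake release down [AND]: Leveling path unavailable=not, Forward safety relay offline=occurs, Controller branch inoperative=occurs, C hoist motor 2 degraded=occurs → not all inputs occur → does not occur.
Elevator stuck between floors [OR]: Brake release down=not, Right leveling sensor 2 fails=not, Right drive VFD 2 lost=not → no input occurs → does not occur.

No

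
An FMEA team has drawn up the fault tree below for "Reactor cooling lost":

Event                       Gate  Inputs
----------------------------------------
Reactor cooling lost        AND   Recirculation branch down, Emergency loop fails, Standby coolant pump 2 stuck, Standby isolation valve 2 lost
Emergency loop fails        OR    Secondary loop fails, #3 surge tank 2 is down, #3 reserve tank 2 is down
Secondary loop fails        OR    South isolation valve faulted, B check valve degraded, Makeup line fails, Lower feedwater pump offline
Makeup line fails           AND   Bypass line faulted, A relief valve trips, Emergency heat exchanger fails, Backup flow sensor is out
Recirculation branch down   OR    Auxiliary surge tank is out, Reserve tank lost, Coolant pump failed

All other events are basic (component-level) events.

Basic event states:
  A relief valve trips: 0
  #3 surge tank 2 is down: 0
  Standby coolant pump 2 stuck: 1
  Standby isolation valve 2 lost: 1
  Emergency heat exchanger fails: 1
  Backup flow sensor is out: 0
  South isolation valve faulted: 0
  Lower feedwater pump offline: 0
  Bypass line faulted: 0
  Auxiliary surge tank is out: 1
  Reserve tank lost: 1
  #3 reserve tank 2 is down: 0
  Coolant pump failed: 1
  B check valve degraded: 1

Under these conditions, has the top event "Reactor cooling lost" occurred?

Yes

Recirculation branch down [OR]: Auxiliary surge tank is out=occurs, Reserve tank lost=occurs, Coolant pump failed=occurs → at least one input occurs → occurs.
Makeup line fails [AND]: Bypass line faulted=not, A relief valve trips=not, Emergency heat exchanger fails=occurs, Backup flow sensor is out=not → not all inputs occur → does not occur.
Secondary loop fails [OR]: South isolation valve faulted=not, B check valve degraded=occurs, Makeup line fails=not, Lower feedwater pump offline=not → at least one input occurs → occurs.
Emergency loop fails [OR]: Secondary loop fails=occurs, #3 surge tank 2 is down=not, #3 reserve tank 2 is down=not → at least one input occurs → occurs.
Reactor cooling lost [AND]: Recirculation branch down=occurs, Emergency loop fails=occurs, Standby coolant pump 2 stuck=occurs, Standby isolation valve 2 lost=occurs → all inputs occur → occurs.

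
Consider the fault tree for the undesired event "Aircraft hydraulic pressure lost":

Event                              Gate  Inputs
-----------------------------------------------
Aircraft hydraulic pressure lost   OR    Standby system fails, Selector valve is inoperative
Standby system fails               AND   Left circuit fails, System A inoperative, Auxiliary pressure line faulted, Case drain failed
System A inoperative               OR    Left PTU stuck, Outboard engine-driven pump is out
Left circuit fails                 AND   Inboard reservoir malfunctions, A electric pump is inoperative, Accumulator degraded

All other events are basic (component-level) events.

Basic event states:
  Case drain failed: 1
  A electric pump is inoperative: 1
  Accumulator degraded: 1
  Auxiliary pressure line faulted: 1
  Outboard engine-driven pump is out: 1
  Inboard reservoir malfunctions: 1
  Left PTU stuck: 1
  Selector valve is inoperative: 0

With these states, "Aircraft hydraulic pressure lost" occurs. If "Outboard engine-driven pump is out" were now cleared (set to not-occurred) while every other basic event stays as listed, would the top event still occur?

Counterfactual: set "Outboard engine-driven pump is out" to not occurred.
Left circuit fails [AND]: Inboard reservoir malfunctions=occurs, A electric pump is inoperative=occurs, Accumulator degraded=occurs → all inputs occur → occurs.
System A inoperative [OR]: Left PTU stuck=occurs, Outboard engine-driven pump is out=not → at least one input occurs → occurs.
Standby system fails [AND]: Left circuit fails=occurs, System A inoperative=occurs, Auxiliary pressure line faulted=occurs, Case drain failed=occurs → all inputs occur → occurs.
Aircraft hydraulic pressure lost [OR]: Standby system fails=occurs, Selector valve is inoperative=not → at least one input occurs → occurs.

Yes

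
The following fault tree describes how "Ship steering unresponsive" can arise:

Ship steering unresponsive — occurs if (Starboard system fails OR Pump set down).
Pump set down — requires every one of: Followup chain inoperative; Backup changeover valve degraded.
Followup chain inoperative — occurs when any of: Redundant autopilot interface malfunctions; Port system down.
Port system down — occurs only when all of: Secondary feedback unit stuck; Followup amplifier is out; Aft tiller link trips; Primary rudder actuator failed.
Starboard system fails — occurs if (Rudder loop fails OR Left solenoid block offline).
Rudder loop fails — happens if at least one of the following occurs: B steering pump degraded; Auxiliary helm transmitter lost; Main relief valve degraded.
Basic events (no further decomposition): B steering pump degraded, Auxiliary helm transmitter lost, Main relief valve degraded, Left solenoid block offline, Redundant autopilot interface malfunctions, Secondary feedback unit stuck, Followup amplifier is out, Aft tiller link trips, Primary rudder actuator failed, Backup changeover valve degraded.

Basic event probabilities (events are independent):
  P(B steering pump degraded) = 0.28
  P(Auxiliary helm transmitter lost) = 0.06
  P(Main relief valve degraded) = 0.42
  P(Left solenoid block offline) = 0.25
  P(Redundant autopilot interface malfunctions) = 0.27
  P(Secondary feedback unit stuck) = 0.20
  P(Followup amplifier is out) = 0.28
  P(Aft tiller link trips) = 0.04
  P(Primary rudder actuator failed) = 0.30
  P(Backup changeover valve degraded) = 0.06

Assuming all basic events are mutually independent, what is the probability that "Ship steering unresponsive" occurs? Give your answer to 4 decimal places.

0.7104

P(Rudder loop fails) [OR] = 1 − (1−0.28) × (1−0.06) × (1−0.42) = 0.607456
P(Starboard system fails) [OR] = 1 − (1−0.607456) × (1−0.25) = 0.705592
P(Port system down) [AND] = 0.20 × 0.28 × 0.04 × 0.30 = 0.000672
P(Followup chain inoperative) [OR] = 1 − (1−0.27) × (1−0.000672) = 0.270491
P(Pump set down) [AND] = 0.270491 × 0.06 = 0.016229
P(Ship steering unresponsive) [OR] = 1 − (1−0.705592) × (1−0.016229) = 0.710370
Rounded to 4 decimal places: P(Ship steering unresponsive) ≈ 0.7104.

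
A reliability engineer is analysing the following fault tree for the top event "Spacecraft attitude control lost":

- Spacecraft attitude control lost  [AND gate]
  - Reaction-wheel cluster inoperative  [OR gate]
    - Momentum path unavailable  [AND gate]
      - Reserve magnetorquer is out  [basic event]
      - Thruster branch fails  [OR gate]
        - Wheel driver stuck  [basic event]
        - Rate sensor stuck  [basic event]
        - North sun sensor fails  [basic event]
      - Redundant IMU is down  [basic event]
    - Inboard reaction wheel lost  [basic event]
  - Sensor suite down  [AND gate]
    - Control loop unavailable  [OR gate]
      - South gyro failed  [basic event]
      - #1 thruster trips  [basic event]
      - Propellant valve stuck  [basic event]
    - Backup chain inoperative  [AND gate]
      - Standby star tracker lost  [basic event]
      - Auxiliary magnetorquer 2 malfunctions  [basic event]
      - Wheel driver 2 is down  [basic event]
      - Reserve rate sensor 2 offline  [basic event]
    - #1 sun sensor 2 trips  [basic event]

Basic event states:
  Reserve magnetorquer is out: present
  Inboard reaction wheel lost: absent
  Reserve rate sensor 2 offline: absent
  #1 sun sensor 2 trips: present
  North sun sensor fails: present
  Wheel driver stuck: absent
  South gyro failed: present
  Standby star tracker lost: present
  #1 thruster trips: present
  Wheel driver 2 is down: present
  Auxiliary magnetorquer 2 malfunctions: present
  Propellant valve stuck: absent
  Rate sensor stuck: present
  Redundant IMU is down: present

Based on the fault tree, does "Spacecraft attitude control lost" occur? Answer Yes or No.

Thruster branch fails [OR]: Wheel driver stuck=not, Rate sensor stuck=occurs, North sun sensor fails=occurs → at least one input occurs → occurs.
Momentum path unavailable [AND]: Reserve magnetorquer is out=occurs, Thruster branch fails=occurs, Redundant IMU is down=occurs → all inputs occur → occurs.
Reaction-wheel cluster inoperative [OR]: Momentum path unavailable=occurs, Inboard reaction wheel lost=not → at least one input occurs → occurs.
Control loop unavailable [OR]: South gyro failed=occurs, #1 thruster trips=occurs, Propellant valve stuck=not → at least one input occurs → occurs.
Backup chain inoperative [AND]: Standby star tracker lost=occurs, Auxiliary magnetorquer 2 malfunctions=occurs, Wheel driver 2 is down=occurs, Reserve rate sensor 2 offline=not → not all inputs occur → does not occur.
Sensor suite down [AND]: Control loop unavailable=occurs, Backup chain inoperative=not, #1 sun sensor 2 trips=occurs → not all inputs occur → does not occur.
Spacecraft attitude control lost [AND]: Reaction-wheel cluster inoperative=occurs, Sensor suite down=not → not all inputs occur → does not occur.

No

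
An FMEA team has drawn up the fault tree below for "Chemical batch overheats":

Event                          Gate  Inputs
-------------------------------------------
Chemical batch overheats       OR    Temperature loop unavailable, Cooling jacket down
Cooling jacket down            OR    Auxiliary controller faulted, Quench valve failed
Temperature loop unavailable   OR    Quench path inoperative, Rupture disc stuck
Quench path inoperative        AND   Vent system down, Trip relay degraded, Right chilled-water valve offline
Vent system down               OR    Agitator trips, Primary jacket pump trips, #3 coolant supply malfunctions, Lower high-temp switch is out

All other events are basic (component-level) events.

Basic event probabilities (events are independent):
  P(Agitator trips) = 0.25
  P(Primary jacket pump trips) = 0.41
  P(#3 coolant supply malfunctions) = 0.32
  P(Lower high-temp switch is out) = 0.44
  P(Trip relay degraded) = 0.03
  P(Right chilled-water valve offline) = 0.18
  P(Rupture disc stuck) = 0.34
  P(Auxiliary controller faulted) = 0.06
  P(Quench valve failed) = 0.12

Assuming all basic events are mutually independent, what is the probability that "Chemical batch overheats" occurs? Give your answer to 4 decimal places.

0.4565

P(Vent system down) [OR] = 1 − (1−0.25) × (1−0.41) × (1−0.32) × (1−0.44) = 0.831496
P(Quench path inoperative) [AND] = 0.831496 × 0.03 × 0.18 = 0.004490
P(Temperature loop unavailable) [OR] = 1 − (1−0.004490) × (1−0.34) = 0.342963
P(Cooling jacket down) [OR] = 1 − (1−0.06) × (1−0.12) = 0.172800
P(Chemical batch overheats) [OR] = 1 − (1−0.342963) × (1−0.172800) = 0.456499
Rounded to 4 decimal places: P(Chemical batch overheats) ≈ 0.4565.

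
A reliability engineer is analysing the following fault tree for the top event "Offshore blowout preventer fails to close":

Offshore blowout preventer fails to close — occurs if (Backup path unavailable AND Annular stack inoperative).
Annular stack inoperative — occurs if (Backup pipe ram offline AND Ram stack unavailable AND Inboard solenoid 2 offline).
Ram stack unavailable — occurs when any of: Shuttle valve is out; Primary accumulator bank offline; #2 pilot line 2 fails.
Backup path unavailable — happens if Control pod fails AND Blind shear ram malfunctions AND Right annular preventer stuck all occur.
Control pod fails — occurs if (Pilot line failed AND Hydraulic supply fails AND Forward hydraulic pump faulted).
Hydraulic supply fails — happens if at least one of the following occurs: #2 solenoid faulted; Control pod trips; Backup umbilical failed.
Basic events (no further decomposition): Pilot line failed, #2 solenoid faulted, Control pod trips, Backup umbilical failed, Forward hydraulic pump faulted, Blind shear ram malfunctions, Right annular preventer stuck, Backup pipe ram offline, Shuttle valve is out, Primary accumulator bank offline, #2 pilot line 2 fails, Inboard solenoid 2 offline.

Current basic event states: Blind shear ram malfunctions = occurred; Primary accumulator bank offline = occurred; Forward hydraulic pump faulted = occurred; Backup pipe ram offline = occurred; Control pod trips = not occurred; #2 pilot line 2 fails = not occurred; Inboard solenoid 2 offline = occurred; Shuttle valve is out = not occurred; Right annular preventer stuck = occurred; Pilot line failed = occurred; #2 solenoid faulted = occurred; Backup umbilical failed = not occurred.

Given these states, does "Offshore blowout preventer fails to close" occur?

Yes

Hydraulic supply fails [OR]: #2 solenoid faulted=occurs, Control pod trips=not, Backup umbilical failed=not → at least one input occurs → occurs.
Control pod fails [AND]: Pilot line failed=occurs, Hydraulic supply fails=occurs, Forward hydraulic pump faulted=occurs → all inputs occur → occurs.
Backup path unavailable [AND]: Control pod fails=occurs, Blind shear ram malfunctions=occurs, Right annular preventer stuck=occurs → all inputs occur → occurs.
Ram stack unavailable [OR]: Shuttle valve is out=not, Primary accumulator bank offline=occurs, #2 pilot line 2 fails=not → at least one input occurs → occurs.
Annular stack inoperative [AND]: Backup pipe ram offline=occurs, Ram stack unavailable=occurs, Inboard solenoid 2 offline=occurs → all inputs occur → occurs.
Offshore blowout preventer fails to close [AND]: Backup path unavailable=occurs, Annular stack inoperative=occurs → all inputs occur → occurs.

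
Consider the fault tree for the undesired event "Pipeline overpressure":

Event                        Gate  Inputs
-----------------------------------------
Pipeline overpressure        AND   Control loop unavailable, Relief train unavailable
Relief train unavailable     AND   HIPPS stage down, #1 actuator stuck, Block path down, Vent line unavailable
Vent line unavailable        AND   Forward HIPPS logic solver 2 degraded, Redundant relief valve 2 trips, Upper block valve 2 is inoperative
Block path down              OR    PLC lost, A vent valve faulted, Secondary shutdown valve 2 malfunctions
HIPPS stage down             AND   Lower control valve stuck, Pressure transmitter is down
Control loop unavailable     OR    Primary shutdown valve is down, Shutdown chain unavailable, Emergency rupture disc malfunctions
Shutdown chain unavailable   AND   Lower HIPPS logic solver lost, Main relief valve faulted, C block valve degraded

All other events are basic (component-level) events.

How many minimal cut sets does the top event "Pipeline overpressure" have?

Shutdown chain unavailable [AND]: one cut set from each child combined → 1 × 1 × 1 = 1 cut set(s).
Control loop unavailable [OR]: union of children's cut sets → 3 cut set(s).
HIPPS stage down [AND]: one cut set from each child combined → 1 × 1 = 1 cut set(s).
Block path down [OR]: union of children's cut sets → 3 cut set(s).
Vent line unavailable [AND]: one cut set from each child combined → 1 × 1 × 1 = 1 cut set(s).
Relief train unavailable [AND]: one cut set from each child combined → 1 × 1 × 3 × 1 = 3 cut set(s).
Pipeline overpressure [AND]: one cut set from each child combined → 3 × 3 = 9 cut set(s).
Minimal cut sets: {#1 actuator stuck, Forward HIPPS logic solver 2 degraded, Lower control valve stuck, PLC lost, Pressure transmitter is down, Primary shutdown valve is down, Redundant relief valve 2 trips, Upper block valve 2 is inoperative}; {#1 actuator stuck, A vent valve faulted, Forward HIPPS logic solver 2 degraded, Lower control valve stuck, Pressure transmitter is down, Primary shutdown valve is down, Redundant relief valve 2 trips, Upper block valve 2 is inoperative}; {#1 actuator stuck, Forward HIPPS logic solver 2 degraded, Lower control valve stuck, Pressure transmitter is down, Primary shutdown valve is down, Redundant relief valve 2 trips, Secondary shutdown valve 2 malfunctions, Upper block valve 2 is inoperative}; {#1 actuator stuck, C block valve degraded, Forward HIPPS logic solver 2 degraded, Lower HIPPS logic solver lost, Lower control valve stuck, Main relief valve faulted, PLC lost, Pressure transmitter is down, Redundant relief valve 2 trips, Upper block valve 2 is inoperative}; {#1 actuator stuck, A vent valve faulted, C block valve degraded, Forward HIPPS logic solver 2 degraded, Lower HIPPS logic solver lost, Lower control valve stuck, Main relief valve faulted, Pressure transmitter is down, Redundant relief valve 2 trips, Upper block valve 2 is inoperative}; {#1 actuator stuck, C block valve degraded, Forward HIPPS logic solver 2 degraded, Lower HIPPS logic solver lost, Lower control valve stuck, Main relief valve faulted, Pressure transmitter is down, Redundant relief valve 2 trips, Secondary shutdown valve 2 malfunctions, Upper block valve 2 is inoperative}; {#1 actuator stuck, Emergency rupture disc malfunctions, Forward HIPPS logic solver 2 degraded, Lower control valve stuck, PLC lost, Pressure transmitter is down, Redundant relief valve 2 trips, Upper block valve 2 is inoperative}; {#1 actuator stuck, A vent valve faulted, Emergency rupture disc malfunctions, Forward HIPPS logic solver 2 degraded, Lower control valve stuck, Pressure transmitter is down, Redundant relief valve 2 trips, Upper block valve 2 is inoperative}; {#1 actuator stuck, Emergency rupture disc malfunctions, Forward HIPPS logic solver 2 degraded, Lower control valve stuck, Pressure transmitter is down, Redundant relief valve 2 trips, Secondary shutdown valve 2 malfunctions, Upper block valve 2 is inoperative}.

9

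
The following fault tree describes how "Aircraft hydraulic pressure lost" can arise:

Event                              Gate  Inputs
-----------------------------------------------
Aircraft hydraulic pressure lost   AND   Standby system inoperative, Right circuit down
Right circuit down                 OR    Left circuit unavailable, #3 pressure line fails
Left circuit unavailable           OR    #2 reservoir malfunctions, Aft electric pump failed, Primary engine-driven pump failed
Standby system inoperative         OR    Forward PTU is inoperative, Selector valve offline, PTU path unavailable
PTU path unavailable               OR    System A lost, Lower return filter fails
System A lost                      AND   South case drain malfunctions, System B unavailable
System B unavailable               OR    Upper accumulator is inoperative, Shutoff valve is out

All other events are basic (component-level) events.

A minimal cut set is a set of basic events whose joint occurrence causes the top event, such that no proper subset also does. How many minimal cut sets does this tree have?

System B unavailable [OR]: union of children's cut sets → 2 cut set(s).
System A lost [AND]: one cut set from each child combined → 1 × 2 = 2 cut set(s).
PTU path unavailable [OR]: union of children's cut sets → 3 cut set(s).
Standby system inoperative [OR]: union of children's cut sets → 5 cut set(s).
Left circuit unavailable [OR]: union of children's cut sets → 3 cut set(s).
Right circuit down [OR]: union of children's cut sets → 4 cut set(s).
Aircraft hydraulic pressure lost [AND]: one cut set from each child combined → 5 × 4 = 20 cut set(s).

20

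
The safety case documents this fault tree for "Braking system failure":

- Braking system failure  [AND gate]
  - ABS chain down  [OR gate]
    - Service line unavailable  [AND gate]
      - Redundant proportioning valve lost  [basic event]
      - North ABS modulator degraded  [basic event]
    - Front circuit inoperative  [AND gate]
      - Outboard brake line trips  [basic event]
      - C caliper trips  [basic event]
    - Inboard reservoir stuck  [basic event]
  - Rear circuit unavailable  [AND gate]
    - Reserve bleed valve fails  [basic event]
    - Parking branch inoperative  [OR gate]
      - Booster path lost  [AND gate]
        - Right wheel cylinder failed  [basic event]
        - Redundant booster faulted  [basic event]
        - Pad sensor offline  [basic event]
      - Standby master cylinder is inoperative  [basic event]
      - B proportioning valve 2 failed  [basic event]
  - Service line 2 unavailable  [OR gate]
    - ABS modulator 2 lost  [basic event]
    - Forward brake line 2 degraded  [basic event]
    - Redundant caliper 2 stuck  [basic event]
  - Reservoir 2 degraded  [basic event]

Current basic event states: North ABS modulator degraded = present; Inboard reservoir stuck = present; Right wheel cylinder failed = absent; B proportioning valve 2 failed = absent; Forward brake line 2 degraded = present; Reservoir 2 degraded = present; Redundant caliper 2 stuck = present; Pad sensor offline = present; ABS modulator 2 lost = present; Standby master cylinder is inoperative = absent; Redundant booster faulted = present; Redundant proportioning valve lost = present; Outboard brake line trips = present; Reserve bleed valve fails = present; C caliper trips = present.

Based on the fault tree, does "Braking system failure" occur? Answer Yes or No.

Service line unavailable [AND]: Redundant proportioning valve lost=occurs, North ABS modulator degraded=occurs → all inputs occur → occurs.
Front circuit inoperative [AND]: Outboard brake line trips=occurs, C caliper trips=occurs → all inputs occur → occurs.
ABS chain down [OR]: Service line unavailable=occurs, Front circuit inoperative=occurs, Inboard reservoir stuck=occurs → at least one input occurs → occurs.
Booster path lost [AND]: Right wheel cylinder failed=not, Redundant booster faulted=occurs, Pad sensor offline=occurs → not all inputs occur → does not occur.
Parking branch inoperative [OR]: Booster path lost=not, Standby master cylinder is inoperative=not, B proportioning valve 2 failed=not → no input occurs → does not occur.
Rear circuit unavailable [AND]: Reserve bleed valve fails=occurs, Parking branch inoperative=not → not all inputs occur → does not occur.
Service line 2 unavailable [OR]: ABS modulator 2 lost=occurs, Forward brake line 2 degraded=occurs, Redundant caliper 2 stuck=occurs → at least one input occurs → occurs.
Braking system failure [AND]: ABS chain down=occurs, Rear circuit unavailable=not, Service line 2 unavailable=occurs, Reservoir 2 degraded=occurs → not all inputs occur → does not occur.

No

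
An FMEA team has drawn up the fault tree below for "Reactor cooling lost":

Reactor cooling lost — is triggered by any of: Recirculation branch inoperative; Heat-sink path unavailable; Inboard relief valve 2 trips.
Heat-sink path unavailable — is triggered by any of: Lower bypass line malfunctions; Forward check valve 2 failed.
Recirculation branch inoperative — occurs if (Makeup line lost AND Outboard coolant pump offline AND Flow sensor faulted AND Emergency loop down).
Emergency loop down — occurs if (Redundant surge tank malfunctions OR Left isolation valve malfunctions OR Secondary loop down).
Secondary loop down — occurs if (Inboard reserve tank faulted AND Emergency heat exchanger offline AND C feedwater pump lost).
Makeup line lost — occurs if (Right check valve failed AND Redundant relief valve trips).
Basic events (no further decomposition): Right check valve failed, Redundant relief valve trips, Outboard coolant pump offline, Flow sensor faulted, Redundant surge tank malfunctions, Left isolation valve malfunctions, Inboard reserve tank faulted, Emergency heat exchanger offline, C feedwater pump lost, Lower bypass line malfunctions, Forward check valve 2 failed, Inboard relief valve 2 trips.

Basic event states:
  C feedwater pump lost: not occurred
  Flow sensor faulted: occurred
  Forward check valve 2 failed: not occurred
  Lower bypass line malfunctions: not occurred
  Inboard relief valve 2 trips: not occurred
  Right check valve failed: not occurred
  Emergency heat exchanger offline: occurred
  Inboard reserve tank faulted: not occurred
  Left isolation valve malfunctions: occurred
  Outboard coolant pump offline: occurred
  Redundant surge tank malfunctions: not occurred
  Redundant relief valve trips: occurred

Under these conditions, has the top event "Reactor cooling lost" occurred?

No

Makeup line lost [AND]: Right check valve failed=not, Redundant relief valve trips=occurs → not all inputs occur → does not occur.
Secondary loop down [AND]: Inboard reserve tank faulted=not, Emergency heat exchanger offline=occurs, C feedwater pump lost=not → not all inputs occur → does not occur.
Emergency loop down [OR]: Redundant surge tank malfunctions=not, Left isolation valve malfunctions=occurs, Secondary loop down=not → at least one input occurs → occurs.
Recirculation branch inoperative [AND]: Makeup line lost=not, Outboard coolant pump offline=occurs, Flow sensor faulted=occurs, Emergency loop down=occurs → not all inputs occur → does not occur.
Heat-sink path unavailable [OR]: Lower bypass line malfunctions=not, Forward check valve 2 failed=not → no input occurs → does not occur.
Reactor cooling lost [OR]: Recirculation branch inoperative=not, Heat-sink path unavailable=not, Inboard relief valve 2 trips=not → no input occurs → does not occur.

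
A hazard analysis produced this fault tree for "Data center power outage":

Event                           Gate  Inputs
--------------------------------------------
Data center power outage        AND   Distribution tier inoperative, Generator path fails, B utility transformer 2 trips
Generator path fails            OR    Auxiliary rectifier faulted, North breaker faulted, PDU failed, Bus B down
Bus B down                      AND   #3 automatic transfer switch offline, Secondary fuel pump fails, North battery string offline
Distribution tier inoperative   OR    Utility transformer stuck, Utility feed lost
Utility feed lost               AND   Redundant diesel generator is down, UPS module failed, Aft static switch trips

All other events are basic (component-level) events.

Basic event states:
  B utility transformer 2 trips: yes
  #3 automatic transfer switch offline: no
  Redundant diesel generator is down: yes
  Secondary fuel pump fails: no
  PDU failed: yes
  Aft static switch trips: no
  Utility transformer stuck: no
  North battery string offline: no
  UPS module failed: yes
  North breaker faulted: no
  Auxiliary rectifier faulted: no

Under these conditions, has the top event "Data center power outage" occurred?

No

Utility feed lost [AND]: Redundant diesel generator is down=occurs, UPS module failed=occurs, Aft static switch trips=not → not all inputs occur → does not occur.
Distribution tier inoperative [OR]: Utility transformer stuck=not, Utility feed lost=not → no input occurs → does not occur.
Bus B down [AND]: #3 automatic transfer switch offline=not, Secondary fuel pump fails=not, North battery string offline=not → not all inputs occur → does not occur.
Generator path fails [OR]: Auxiliary rectifier faulted=not, North breaker faulted=not, PDU failed=occurs, Bus B down=not → at least one input occurs → occurs.
Data center power outage [AND]: Distribution tier inoperative=not, Generator path fails=occurs, B utility transformer 2 trips=occurs → not all inputs occur → does not occur.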